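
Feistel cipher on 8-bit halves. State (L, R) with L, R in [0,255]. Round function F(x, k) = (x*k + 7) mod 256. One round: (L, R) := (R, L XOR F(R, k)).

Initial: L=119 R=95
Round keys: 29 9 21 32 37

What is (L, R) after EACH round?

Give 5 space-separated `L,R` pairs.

Answer: 95,189 189,243 243,75 75,148 148,32

Derivation:
Round 1 (k=29): L=95 R=189
Round 2 (k=9): L=189 R=243
Round 3 (k=21): L=243 R=75
Round 4 (k=32): L=75 R=148
Round 5 (k=37): L=148 R=32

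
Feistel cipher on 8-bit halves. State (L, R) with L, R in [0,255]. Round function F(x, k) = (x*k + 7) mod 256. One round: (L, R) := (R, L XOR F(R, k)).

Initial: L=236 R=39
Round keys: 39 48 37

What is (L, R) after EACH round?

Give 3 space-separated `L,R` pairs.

Answer: 39,20 20,224 224,115

Derivation:
Round 1 (k=39): L=39 R=20
Round 2 (k=48): L=20 R=224
Round 3 (k=37): L=224 R=115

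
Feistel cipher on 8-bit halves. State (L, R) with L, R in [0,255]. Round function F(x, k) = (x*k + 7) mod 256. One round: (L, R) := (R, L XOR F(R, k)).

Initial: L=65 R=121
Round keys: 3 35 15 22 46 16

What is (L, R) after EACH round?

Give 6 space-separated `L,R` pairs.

Round 1 (k=3): L=121 R=51
Round 2 (k=35): L=51 R=121
Round 3 (k=15): L=121 R=45
Round 4 (k=22): L=45 R=156
Round 5 (k=46): L=156 R=34
Round 6 (k=16): L=34 R=187

Answer: 121,51 51,121 121,45 45,156 156,34 34,187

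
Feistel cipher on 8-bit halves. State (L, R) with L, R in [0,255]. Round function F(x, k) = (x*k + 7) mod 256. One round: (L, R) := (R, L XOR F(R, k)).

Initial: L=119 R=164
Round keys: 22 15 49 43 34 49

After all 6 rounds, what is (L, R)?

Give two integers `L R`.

Round 1 (k=22): L=164 R=104
Round 2 (k=15): L=104 R=187
Round 3 (k=49): L=187 R=186
Round 4 (k=43): L=186 R=254
Round 5 (k=34): L=254 R=121
Round 6 (k=49): L=121 R=206

Answer: 121 206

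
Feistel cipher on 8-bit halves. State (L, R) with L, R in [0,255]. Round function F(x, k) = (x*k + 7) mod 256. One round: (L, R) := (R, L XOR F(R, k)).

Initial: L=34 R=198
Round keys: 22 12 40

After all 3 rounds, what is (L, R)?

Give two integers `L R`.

Round 1 (k=22): L=198 R=41
Round 2 (k=12): L=41 R=53
Round 3 (k=40): L=53 R=102

Answer: 53 102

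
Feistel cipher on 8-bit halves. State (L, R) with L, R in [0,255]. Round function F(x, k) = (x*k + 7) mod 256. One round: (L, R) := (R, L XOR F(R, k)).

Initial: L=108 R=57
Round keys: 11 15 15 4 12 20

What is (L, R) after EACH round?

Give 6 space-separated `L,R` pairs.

Round 1 (k=11): L=57 R=22
Round 2 (k=15): L=22 R=104
Round 3 (k=15): L=104 R=9
Round 4 (k=4): L=9 R=67
Round 5 (k=12): L=67 R=34
Round 6 (k=20): L=34 R=236

Answer: 57,22 22,104 104,9 9,67 67,34 34,236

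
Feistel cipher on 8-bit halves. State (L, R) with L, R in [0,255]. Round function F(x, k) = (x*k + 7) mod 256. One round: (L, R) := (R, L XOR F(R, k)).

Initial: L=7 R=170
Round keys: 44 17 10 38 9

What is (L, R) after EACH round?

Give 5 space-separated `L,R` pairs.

Answer: 170,56 56,21 21,225 225,120 120,222

Derivation:
Round 1 (k=44): L=170 R=56
Round 2 (k=17): L=56 R=21
Round 3 (k=10): L=21 R=225
Round 4 (k=38): L=225 R=120
Round 5 (k=9): L=120 R=222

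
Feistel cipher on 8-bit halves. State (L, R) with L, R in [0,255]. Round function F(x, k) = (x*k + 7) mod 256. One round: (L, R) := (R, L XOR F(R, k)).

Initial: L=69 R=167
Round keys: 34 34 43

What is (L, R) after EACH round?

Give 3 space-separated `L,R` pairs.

Answer: 167,112 112,64 64,183

Derivation:
Round 1 (k=34): L=167 R=112
Round 2 (k=34): L=112 R=64
Round 3 (k=43): L=64 R=183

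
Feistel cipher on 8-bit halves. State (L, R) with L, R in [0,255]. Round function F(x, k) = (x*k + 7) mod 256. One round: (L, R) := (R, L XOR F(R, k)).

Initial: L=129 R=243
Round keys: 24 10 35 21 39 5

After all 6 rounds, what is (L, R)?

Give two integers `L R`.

Answer: 10 253

Derivation:
Round 1 (k=24): L=243 R=78
Round 2 (k=10): L=78 R=224
Round 3 (k=35): L=224 R=233
Round 4 (k=21): L=233 R=196
Round 5 (k=39): L=196 R=10
Round 6 (k=5): L=10 R=253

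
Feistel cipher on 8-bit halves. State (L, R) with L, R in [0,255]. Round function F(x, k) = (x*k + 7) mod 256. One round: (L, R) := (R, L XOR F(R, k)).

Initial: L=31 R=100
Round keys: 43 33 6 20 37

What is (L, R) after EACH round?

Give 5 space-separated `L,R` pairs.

Round 1 (k=43): L=100 R=204
Round 2 (k=33): L=204 R=55
Round 3 (k=6): L=55 R=157
Round 4 (k=20): L=157 R=124
Round 5 (k=37): L=124 R=110

Answer: 100,204 204,55 55,157 157,124 124,110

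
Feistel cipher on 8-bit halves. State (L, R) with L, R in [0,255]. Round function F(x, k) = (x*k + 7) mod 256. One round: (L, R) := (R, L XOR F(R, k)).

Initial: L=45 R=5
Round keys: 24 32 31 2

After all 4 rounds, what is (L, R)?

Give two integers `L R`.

Round 1 (k=24): L=5 R=82
Round 2 (k=32): L=82 R=66
Round 3 (k=31): L=66 R=87
Round 4 (k=2): L=87 R=247

Answer: 87 247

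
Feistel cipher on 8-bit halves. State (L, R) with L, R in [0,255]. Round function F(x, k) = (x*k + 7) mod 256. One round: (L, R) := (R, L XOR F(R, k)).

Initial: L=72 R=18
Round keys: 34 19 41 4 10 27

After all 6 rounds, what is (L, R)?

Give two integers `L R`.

Round 1 (k=34): L=18 R=35
Round 2 (k=19): L=35 R=178
Round 3 (k=41): L=178 R=170
Round 4 (k=4): L=170 R=29
Round 5 (k=10): L=29 R=131
Round 6 (k=27): L=131 R=197

Answer: 131 197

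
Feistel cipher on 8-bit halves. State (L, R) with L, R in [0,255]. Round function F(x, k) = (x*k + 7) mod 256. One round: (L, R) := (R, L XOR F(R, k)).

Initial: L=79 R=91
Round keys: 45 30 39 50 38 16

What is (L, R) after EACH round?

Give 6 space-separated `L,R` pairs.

Round 1 (k=45): L=91 R=73
Round 2 (k=30): L=73 R=206
Round 3 (k=39): L=206 R=32
Round 4 (k=50): L=32 R=137
Round 5 (k=38): L=137 R=125
Round 6 (k=16): L=125 R=94

Answer: 91,73 73,206 206,32 32,137 137,125 125,94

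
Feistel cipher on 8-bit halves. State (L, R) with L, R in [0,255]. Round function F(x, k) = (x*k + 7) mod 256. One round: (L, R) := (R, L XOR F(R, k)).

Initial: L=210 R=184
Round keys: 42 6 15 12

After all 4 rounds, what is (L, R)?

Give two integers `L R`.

Round 1 (k=42): L=184 R=229
Round 2 (k=6): L=229 R=221
Round 3 (k=15): L=221 R=31
Round 4 (k=12): L=31 R=166

Answer: 31 166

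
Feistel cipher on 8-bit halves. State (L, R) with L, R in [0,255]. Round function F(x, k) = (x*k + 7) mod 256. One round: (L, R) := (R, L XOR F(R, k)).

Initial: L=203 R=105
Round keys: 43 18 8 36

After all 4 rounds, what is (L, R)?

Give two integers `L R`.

Round 1 (k=43): L=105 R=97
Round 2 (k=18): L=97 R=176
Round 3 (k=8): L=176 R=230
Round 4 (k=36): L=230 R=239

Answer: 230 239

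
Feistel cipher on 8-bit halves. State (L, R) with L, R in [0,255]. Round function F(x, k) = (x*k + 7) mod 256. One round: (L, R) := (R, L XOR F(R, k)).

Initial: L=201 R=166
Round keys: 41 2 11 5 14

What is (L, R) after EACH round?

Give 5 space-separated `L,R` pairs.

Answer: 166,84 84,9 9,62 62,52 52,225

Derivation:
Round 1 (k=41): L=166 R=84
Round 2 (k=2): L=84 R=9
Round 3 (k=11): L=9 R=62
Round 4 (k=5): L=62 R=52
Round 5 (k=14): L=52 R=225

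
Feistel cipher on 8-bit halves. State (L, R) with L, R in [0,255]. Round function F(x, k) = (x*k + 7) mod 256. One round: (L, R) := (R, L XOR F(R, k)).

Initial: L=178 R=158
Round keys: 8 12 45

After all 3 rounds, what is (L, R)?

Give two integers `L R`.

Answer: 221 165

Derivation:
Round 1 (k=8): L=158 R=69
Round 2 (k=12): L=69 R=221
Round 3 (k=45): L=221 R=165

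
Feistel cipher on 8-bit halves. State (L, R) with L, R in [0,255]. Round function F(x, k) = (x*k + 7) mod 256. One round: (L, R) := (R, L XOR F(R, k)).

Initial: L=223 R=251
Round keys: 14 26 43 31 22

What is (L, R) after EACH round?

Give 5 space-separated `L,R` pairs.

Answer: 251,30 30,232 232,225 225,174 174,26

Derivation:
Round 1 (k=14): L=251 R=30
Round 2 (k=26): L=30 R=232
Round 3 (k=43): L=232 R=225
Round 4 (k=31): L=225 R=174
Round 5 (k=22): L=174 R=26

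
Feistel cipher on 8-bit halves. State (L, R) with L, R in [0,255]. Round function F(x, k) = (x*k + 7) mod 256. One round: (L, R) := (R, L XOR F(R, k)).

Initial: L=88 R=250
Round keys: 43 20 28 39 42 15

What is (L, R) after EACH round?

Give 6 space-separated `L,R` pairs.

Answer: 250,93 93,177 177,62 62,200 200,233 233,102

Derivation:
Round 1 (k=43): L=250 R=93
Round 2 (k=20): L=93 R=177
Round 3 (k=28): L=177 R=62
Round 4 (k=39): L=62 R=200
Round 5 (k=42): L=200 R=233
Round 6 (k=15): L=233 R=102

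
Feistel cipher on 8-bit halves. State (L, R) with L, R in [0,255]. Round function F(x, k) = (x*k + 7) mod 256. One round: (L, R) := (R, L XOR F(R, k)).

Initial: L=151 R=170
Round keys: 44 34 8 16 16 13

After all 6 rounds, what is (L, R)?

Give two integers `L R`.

Answer: 224 237

Derivation:
Round 1 (k=44): L=170 R=168
Round 2 (k=34): L=168 R=253
Round 3 (k=8): L=253 R=71
Round 4 (k=16): L=71 R=138
Round 5 (k=16): L=138 R=224
Round 6 (k=13): L=224 R=237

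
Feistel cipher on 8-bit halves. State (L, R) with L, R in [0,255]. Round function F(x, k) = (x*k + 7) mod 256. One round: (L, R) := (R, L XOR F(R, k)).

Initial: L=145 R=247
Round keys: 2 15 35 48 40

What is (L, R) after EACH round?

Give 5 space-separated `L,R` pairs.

Round 1 (k=2): L=247 R=100
Round 2 (k=15): L=100 R=20
Round 3 (k=35): L=20 R=167
Round 4 (k=48): L=167 R=67
Round 5 (k=40): L=67 R=216

Answer: 247,100 100,20 20,167 167,67 67,216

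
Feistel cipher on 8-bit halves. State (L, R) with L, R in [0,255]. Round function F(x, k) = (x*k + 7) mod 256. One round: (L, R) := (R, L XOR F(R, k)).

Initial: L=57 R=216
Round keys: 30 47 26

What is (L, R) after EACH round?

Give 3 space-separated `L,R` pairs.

Round 1 (k=30): L=216 R=110
Round 2 (k=47): L=110 R=225
Round 3 (k=26): L=225 R=143

Answer: 216,110 110,225 225,143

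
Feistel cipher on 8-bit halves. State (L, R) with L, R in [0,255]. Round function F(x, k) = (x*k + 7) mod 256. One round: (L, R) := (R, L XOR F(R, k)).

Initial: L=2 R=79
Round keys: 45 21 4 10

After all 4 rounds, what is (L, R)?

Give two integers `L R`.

Round 1 (k=45): L=79 R=232
Round 2 (k=21): L=232 R=64
Round 3 (k=4): L=64 R=239
Round 4 (k=10): L=239 R=29

Answer: 239 29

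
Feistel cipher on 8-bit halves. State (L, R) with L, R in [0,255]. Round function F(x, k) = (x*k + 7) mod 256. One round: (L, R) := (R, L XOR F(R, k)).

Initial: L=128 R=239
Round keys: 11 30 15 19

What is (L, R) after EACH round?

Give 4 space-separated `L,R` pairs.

Round 1 (k=11): L=239 R=204
Round 2 (k=30): L=204 R=0
Round 3 (k=15): L=0 R=203
Round 4 (k=19): L=203 R=24

Answer: 239,204 204,0 0,203 203,24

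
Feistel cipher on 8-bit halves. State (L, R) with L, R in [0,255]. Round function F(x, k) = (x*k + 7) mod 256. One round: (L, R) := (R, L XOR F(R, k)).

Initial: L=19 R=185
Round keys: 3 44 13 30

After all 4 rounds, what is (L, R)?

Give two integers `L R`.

Round 1 (k=3): L=185 R=33
Round 2 (k=44): L=33 R=10
Round 3 (k=13): L=10 R=168
Round 4 (k=30): L=168 R=189

Answer: 168 189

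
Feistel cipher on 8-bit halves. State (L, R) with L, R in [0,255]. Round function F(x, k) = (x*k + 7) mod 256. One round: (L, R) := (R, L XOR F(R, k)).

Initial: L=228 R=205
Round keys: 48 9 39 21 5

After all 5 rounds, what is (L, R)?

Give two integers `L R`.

Round 1 (k=48): L=205 R=147
Round 2 (k=9): L=147 R=255
Round 3 (k=39): L=255 R=115
Round 4 (k=21): L=115 R=137
Round 5 (k=5): L=137 R=199

Answer: 137 199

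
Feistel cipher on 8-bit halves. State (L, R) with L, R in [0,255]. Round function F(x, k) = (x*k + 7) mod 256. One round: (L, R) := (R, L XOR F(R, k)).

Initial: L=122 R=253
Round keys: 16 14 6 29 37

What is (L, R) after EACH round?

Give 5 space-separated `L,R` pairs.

Round 1 (k=16): L=253 R=173
Round 2 (k=14): L=173 R=128
Round 3 (k=6): L=128 R=170
Round 4 (k=29): L=170 R=201
Round 5 (k=37): L=201 R=190

Answer: 253,173 173,128 128,170 170,201 201,190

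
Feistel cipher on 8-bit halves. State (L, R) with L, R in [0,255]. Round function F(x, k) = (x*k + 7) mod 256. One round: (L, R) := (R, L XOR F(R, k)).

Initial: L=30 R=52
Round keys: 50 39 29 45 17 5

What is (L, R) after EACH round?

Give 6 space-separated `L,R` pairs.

Round 1 (k=50): L=52 R=49
Round 2 (k=39): L=49 R=74
Round 3 (k=29): L=74 R=88
Round 4 (k=45): L=88 R=53
Round 5 (k=17): L=53 R=212
Round 6 (k=5): L=212 R=30

Answer: 52,49 49,74 74,88 88,53 53,212 212,30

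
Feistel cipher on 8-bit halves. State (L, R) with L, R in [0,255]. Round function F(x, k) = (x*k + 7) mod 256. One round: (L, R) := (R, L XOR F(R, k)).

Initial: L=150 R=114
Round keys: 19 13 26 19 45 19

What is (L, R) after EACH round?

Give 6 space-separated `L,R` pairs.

Answer: 114,235 235,132 132,132 132,87 87,214 214,190

Derivation:
Round 1 (k=19): L=114 R=235
Round 2 (k=13): L=235 R=132
Round 3 (k=26): L=132 R=132
Round 4 (k=19): L=132 R=87
Round 5 (k=45): L=87 R=214
Round 6 (k=19): L=214 R=190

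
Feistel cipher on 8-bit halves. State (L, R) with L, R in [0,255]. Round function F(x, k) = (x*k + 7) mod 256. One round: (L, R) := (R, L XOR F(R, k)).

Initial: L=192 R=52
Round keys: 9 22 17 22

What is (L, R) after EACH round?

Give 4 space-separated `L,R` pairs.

Round 1 (k=9): L=52 R=27
Round 2 (k=22): L=27 R=109
Round 3 (k=17): L=109 R=95
Round 4 (k=22): L=95 R=92

Answer: 52,27 27,109 109,95 95,92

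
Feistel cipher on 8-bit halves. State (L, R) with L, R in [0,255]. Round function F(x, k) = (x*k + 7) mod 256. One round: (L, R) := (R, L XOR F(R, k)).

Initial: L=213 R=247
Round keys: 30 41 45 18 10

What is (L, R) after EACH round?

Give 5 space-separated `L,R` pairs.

Round 1 (k=30): L=247 R=44
Round 2 (k=41): L=44 R=228
Round 3 (k=45): L=228 R=55
Round 4 (k=18): L=55 R=1
Round 5 (k=10): L=1 R=38

Answer: 247,44 44,228 228,55 55,1 1,38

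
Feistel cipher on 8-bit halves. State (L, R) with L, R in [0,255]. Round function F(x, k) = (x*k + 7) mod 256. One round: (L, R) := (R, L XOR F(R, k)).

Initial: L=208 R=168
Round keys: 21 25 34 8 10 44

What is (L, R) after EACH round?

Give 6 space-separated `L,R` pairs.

Round 1 (k=21): L=168 R=31
Round 2 (k=25): L=31 R=166
Round 3 (k=34): L=166 R=12
Round 4 (k=8): L=12 R=193
Round 5 (k=10): L=193 R=157
Round 6 (k=44): L=157 R=194

Answer: 168,31 31,166 166,12 12,193 193,157 157,194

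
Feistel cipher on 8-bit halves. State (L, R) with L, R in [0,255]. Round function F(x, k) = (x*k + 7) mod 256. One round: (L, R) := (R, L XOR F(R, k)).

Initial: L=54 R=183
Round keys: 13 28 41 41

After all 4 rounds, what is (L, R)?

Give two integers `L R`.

Round 1 (k=13): L=183 R=100
Round 2 (k=28): L=100 R=64
Round 3 (k=41): L=64 R=35
Round 4 (k=41): L=35 R=226

Answer: 35 226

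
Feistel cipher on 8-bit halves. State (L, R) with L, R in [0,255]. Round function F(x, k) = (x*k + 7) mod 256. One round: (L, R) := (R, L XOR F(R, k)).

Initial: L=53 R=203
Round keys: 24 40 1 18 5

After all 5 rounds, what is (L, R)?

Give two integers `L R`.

Answer: 149 41

Derivation:
Round 1 (k=24): L=203 R=58
Round 2 (k=40): L=58 R=220
Round 3 (k=1): L=220 R=217
Round 4 (k=18): L=217 R=149
Round 5 (k=5): L=149 R=41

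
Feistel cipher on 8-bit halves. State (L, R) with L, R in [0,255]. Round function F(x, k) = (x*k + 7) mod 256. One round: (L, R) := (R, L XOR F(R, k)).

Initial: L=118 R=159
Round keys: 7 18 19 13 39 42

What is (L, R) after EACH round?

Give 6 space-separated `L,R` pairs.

Round 1 (k=7): L=159 R=22
Round 2 (k=18): L=22 R=12
Round 3 (k=19): L=12 R=253
Round 4 (k=13): L=253 R=236
Round 5 (k=39): L=236 R=6
Round 6 (k=42): L=6 R=239

Answer: 159,22 22,12 12,253 253,236 236,6 6,239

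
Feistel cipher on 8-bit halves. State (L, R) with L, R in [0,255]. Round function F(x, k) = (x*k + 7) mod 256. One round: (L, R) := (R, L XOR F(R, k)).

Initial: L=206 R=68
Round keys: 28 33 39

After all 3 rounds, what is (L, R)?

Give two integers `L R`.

Round 1 (k=28): L=68 R=185
Round 2 (k=33): L=185 R=164
Round 3 (k=39): L=164 R=186

Answer: 164 186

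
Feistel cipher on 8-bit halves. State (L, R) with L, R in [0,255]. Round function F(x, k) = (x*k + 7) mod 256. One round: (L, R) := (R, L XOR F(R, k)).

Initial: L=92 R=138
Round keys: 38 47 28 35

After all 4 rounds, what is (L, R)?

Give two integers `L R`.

Round 1 (k=38): L=138 R=223
Round 2 (k=47): L=223 R=114
Round 3 (k=28): L=114 R=160
Round 4 (k=35): L=160 R=149

Answer: 160 149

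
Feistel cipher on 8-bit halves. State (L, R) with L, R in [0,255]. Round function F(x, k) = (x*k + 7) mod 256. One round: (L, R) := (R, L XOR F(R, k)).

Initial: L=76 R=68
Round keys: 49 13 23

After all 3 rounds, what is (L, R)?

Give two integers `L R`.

Round 1 (k=49): L=68 R=71
Round 2 (k=13): L=71 R=230
Round 3 (k=23): L=230 R=246

Answer: 230 246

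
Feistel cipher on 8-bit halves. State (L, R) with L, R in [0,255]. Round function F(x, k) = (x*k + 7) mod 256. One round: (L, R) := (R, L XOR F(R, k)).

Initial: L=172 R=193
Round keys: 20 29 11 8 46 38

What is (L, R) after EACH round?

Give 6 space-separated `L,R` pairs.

Round 1 (k=20): L=193 R=183
Round 2 (k=29): L=183 R=3
Round 3 (k=11): L=3 R=159
Round 4 (k=8): L=159 R=252
Round 5 (k=46): L=252 R=208
Round 6 (k=38): L=208 R=27

Answer: 193,183 183,3 3,159 159,252 252,208 208,27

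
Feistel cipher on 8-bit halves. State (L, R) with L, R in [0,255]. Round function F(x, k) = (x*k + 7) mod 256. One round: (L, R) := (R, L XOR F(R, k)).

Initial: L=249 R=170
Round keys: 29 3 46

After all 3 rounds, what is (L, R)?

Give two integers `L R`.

Answer: 189 77

Derivation:
Round 1 (k=29): L=170 R=176
Round 2 (k=3): L=176 R=189
Round 3 (k=46): L=189 R=77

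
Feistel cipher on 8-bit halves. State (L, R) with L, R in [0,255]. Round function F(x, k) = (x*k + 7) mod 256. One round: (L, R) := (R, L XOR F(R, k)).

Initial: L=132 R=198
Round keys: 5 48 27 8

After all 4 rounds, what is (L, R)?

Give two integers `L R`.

Answer: 19 110

Derivation:
Round 1 (k=5): L=198 R=97
Round 2 (k=48): L=97 R=241
Round 3 (k=27): L=241 R=19
Round 4 (k=8): L=19 R=110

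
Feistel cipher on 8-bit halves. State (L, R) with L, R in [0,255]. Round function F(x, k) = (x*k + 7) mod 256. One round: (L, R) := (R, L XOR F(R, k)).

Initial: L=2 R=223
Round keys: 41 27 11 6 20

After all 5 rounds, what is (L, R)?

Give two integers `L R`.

Answer: 101 100

Derivation:
Round 1 (k=41): L=223 R=188
Round 2 (k=27): L=188 R=4
Round 3 (k=11): L=4 R=143
Round 4 (k=6): L=143 R=101
Round 5 (k=20): L=101 R=100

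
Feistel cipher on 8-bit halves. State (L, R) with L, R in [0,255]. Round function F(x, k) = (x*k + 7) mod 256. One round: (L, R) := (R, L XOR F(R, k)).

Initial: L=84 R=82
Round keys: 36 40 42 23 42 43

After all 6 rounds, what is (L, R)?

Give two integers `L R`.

Round 1 (k=36): L=82 R=219
Round 2 (k=40): L=219 R=109
Round 3 (k=42): L=109 R=50
Round 4 (k=23): L=50 R=232
Round 5 (k=42): L=232 R=37
Round 6 (k=43): L=37 R=214

Answer: 37 214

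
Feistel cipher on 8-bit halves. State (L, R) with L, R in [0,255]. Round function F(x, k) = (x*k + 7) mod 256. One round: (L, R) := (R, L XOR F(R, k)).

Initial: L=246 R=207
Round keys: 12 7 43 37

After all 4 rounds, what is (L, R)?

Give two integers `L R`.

Answer: 155 131

Derivation:
Round 1 (k=12): L=207 R=77
Round 2 (k=7): L=77 R=237
Round 3 (k=43): L=237 R=155
Round 4 (k=37): L=155 R=131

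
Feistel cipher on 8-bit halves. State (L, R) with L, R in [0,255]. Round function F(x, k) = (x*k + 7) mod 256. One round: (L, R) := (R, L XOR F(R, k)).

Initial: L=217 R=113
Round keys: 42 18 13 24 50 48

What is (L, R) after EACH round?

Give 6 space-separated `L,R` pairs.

Round 1 (k=42): L=113 R=72
Round 2 (k=18): L=72 R=102
Round 3 (k=13): L=102 R=125
Round 4 (k=24): L=125 R=217
Round 5 (k=50): L=217 R=20
Round 6 (k=48): L=20 R=30

Answer: 113,72 72,102 102,125 125,217 217,20 20,30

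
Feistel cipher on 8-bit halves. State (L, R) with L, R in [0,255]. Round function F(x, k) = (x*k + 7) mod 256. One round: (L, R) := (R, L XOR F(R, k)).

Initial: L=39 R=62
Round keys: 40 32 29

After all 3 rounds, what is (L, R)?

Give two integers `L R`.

Round 1 (k=40): L=62 R=144
Round 2 (k=32): L=144 R=57
Round 3 (k=29): L=57 R=236

Answer: 57 236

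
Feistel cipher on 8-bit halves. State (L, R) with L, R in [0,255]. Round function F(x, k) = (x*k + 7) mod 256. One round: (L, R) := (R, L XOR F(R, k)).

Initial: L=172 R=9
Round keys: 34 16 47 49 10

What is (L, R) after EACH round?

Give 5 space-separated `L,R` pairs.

Round 1 (k=34): L=9 R=149
Round 2 (k=16): L=149 R=94
Round 3 (k=47): L=94 R=220
Round 4 (k=49): L=220 R=125
Round 5 (k=10): L=125 R=53

Answer: 9,149 149,94 94,220 220,125 125,53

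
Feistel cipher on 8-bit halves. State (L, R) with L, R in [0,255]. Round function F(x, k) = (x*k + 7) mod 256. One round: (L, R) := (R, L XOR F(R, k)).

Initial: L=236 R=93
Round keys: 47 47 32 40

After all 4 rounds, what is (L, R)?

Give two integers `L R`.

Round 1 (k=47): L=93 R=246
Round 2 (k=47): L=246 R=108
Round 3 (k=32): L=108 R=113
Round 4 (k=40): L=113 R=195

Answer: 113 195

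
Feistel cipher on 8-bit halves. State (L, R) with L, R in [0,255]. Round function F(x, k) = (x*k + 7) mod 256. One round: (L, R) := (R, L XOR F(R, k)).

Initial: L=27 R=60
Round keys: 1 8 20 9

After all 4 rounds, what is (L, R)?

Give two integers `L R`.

Round 1 (k=1): L=60 R=88
Round 2 (k=8): L=88 R=251
Round 3 (k=20): L=251 R=251
Round 4 (k=9): L=251 R=33

Answer: 251 33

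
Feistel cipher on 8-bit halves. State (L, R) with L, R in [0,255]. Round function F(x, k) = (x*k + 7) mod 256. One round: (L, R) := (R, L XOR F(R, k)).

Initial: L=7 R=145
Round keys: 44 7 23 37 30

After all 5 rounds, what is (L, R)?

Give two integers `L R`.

Answer: 174 138

Derivation:
Round 1 (k=44): L=145 R=244
Round 2 (k=7): L=244 R=34
Round 3 (k=23): L=34 R=225
Round 4 (k=37): L=225 R=174
Round 5 (k=30): L=174 R=138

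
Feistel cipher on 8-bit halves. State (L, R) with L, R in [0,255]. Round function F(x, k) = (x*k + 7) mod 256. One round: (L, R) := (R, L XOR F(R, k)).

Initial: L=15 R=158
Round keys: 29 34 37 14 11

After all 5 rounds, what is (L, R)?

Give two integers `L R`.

Answer: 214 75

Derivation:
Round 1 (k=29): L=158 R=226
Round 2 (k=34): L=226 R=149
Round 3 (k=37): L=149 R=114
Round 4 (k=14): L=114 R=214
Round 5 (k=11): L=214 R=75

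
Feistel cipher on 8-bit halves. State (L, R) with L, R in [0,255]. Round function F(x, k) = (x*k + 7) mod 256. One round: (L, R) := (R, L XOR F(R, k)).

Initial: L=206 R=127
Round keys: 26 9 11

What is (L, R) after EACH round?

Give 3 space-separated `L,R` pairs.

Answer: 127,35 35,61 61,133

Derivation:
Round 1 (k=26): L=127 R=35
Round 2 (k=9): L=35 R=61
Round 3 (k=11): L=61 R=133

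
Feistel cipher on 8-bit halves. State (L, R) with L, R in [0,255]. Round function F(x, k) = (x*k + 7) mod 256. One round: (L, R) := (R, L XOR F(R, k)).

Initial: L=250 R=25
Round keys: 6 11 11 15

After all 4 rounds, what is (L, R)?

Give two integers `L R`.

Round 1 (k=6): L=25 R=103
Round 2 (k=11): L=103 R=109
Round 3 (k=11): L=109 R=209
Round 4 (k=15): L=209 R=43

Answer: 209 43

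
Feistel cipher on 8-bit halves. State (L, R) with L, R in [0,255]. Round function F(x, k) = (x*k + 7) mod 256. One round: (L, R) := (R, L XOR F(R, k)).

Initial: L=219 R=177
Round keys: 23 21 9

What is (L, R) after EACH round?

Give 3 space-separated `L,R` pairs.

Answer: 177,53 53,209 209,85

Derivation:
Round 1 (k=23): L=177 R=53
Round 2 (k=21): L=53 R=209
Round 3 (k=9): L=209 R=85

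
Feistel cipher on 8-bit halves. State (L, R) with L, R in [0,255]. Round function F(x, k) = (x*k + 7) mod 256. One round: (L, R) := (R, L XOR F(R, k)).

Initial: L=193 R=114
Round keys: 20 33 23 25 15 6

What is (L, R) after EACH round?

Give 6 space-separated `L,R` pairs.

Answer: 114,46 46,135 135,6 6,26 26,139 139,83

Derivation:
Round 1 (k=20): L=114 R=46
Round 2 (k=33): L=46 R=135
Round 3 (k=23): L=135 R=6
Round 4 (k=25): L=6 R=26
Round 5 (k=15): L=26 R=139
Round 6 (k=6): L=139 R=83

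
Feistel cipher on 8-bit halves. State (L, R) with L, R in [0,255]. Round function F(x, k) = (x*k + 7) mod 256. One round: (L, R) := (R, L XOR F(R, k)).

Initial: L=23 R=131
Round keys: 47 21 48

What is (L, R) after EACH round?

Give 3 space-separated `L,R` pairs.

Answer: 131,3 3,197 197,244

Derivation:
Round 1 (k=47): L=131 R=3
Round 2 (k=21): L=3 R=197
Round 3 (k=48): L=197 R=244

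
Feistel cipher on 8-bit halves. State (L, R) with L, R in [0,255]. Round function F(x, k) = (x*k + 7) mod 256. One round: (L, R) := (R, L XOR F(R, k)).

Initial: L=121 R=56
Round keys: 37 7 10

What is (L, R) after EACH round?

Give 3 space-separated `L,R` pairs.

Answer: 56,102 102,233 233,71

Derivation:
Round 1 (k=37): L=56 R=102
Round 2 (k=7): L=102 R=233
Round 3 (k=10): L=233 R=71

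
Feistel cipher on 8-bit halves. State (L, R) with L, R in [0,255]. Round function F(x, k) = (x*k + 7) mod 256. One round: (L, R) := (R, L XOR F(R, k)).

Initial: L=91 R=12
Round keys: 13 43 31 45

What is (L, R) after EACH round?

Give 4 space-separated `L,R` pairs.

Round 1 (k=13): L=12 R=248
Round 2 (k=43): L=248 R=163
Round 3 (k=31): L=163 R=60
Round 4 (k=45): L=60 R=48

Answer: 12,248 248,163 163,60 60,48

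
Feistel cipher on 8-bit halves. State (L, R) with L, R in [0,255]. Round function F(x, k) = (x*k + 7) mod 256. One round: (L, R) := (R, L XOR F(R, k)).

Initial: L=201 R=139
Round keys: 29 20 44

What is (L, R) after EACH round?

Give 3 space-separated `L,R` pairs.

Answer: 139,15 15,184 184,168

Derivation:
Round 1 (k=29): L=139 R=15
Round 2 (k=20): L=15 R=184
Round 3 (k=44): L=184 R=168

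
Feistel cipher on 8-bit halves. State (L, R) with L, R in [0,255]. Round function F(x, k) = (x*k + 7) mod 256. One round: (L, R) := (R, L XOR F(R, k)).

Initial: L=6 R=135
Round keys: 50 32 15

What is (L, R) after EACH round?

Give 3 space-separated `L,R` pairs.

Answer: 135,99 99,224 224,68

Derivation:
Round 1 (k=50): L=135 R=99
Round 2 (k=32): L=99 R=224
Round 3 (k=15): L=224 R=68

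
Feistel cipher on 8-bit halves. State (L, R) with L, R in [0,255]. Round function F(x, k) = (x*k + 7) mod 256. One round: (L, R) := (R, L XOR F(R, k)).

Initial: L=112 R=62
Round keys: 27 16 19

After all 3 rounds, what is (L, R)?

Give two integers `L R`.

Answer: 41 243

Derivation:
Round 1 (k=27): L=62 R=225
Round 2 (k=16): L=225 R=41
Round 3 (k=19): L=41 R=243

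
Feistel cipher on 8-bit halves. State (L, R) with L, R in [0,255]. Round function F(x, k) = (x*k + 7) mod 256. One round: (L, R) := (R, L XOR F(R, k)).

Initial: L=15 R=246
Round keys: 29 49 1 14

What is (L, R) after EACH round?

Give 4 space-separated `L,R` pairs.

Answer: 246,234 234,39 39,196 196,152

Derivation:
Round 1 (k=29): L=246 R=234
Round 2 (k=49): L=234 R=39
Round 3 (k=1): L=39 R=196
Round 4 (k=14): L=196 R=152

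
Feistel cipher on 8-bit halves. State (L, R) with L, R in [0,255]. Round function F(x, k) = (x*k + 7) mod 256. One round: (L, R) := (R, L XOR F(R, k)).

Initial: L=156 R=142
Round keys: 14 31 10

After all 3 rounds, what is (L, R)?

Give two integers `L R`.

Answer: 30 100

Derivation:
Round 1 (k=14): L=142 R=87
Round 2 (k=31): L=87 R=30
Round 3 (k=10): L=30 R=100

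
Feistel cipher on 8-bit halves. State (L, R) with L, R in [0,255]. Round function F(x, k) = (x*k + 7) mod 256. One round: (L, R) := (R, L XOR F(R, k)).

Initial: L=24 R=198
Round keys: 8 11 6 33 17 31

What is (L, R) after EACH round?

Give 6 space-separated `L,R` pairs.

Answer: 198,47 47,202 202,236 236,185 185,188 188,114

Derivation:
Round 1 (k=8): L=198 R=47
Round 2 (k=11): L=47 R=202
Round 3 (k=6): L=202 R=236
Round 4 (k=33): L=236 R=185
Round 5 (k=17): L=185 R=188
Round 6 (k=31): L=188 R=114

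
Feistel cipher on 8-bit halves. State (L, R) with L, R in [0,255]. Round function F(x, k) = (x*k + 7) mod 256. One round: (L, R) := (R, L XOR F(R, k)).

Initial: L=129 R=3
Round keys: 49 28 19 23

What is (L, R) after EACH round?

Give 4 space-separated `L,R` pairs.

Answer: 3,27 27,248 248,116 116,139

Derivation:
Round 1 (k=49): L=3 R=27
Round 2 (k=28): L=27 R=248
Round 3 (k=19): L=248 R=116
Round 4 (k=23): L=116 R=139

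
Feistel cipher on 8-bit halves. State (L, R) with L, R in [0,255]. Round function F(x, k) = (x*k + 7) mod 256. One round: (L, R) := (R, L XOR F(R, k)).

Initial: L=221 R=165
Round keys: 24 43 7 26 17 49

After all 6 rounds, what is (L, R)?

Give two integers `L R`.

Answer: 85 141

Derivation:
Round 1 (k=24): L=165 R=162
Round 2 (k=43): L=162 R=152
Round 3 (k=7): L=152 R=141
Round 4 (k=26): L=141 R=193
Round 5 (k=17): L=193 R=85
Round 6 (k=49): L=85 R=141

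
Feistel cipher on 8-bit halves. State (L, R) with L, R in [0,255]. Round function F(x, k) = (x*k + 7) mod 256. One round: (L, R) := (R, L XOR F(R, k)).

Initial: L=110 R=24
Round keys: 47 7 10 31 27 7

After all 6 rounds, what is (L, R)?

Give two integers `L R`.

Answer: 202 254

Derivation:
Round 1 (k=47): L=24 R=1
Round 2 (k=7): L=1 R=22
Round 3 (k=10): L=22 R=226
Round 4 (k=31): L=226 R=115
Round 5 (k=27): L=115 R=202
Round 6 (k=7): L=202 R=254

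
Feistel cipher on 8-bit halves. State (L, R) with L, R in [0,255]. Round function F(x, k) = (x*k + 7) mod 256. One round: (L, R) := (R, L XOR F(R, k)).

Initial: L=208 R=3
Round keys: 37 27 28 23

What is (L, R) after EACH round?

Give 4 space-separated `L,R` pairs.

Answer: 3,166 166,138 138,185 185,44

Derivation:
Round 1 (k=37): L=3 R=166
Round 2 (k=27): L=166 R=138
Round 3 (k=28): L=138 R=185
Round 4 (k=23): L=185 R=44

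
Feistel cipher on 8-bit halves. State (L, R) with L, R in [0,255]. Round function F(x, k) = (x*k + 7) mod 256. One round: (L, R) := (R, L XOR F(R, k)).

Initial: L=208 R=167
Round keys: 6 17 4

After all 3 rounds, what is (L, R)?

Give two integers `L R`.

Answer: 159 162

Derivation:
Round 1 (k=6): L=167 R=33
Round 2 (k=17): L=33 R=159
Round 3 (k=4): L=159 R=162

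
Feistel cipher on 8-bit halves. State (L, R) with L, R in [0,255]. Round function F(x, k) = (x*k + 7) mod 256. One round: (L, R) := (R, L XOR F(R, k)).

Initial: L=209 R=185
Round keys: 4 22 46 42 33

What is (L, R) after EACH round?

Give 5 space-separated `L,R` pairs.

Round 1 (k=4): L=185 R=58
Round 2 (k=22): L=58 R=186
Round 3 (k=46): L=186 R=73
Round 4 (k=42): L=73 R=187
Round 5 (k=33): L=187 R=107

Answer: 185,58 58,186 186,73 73,187 187,107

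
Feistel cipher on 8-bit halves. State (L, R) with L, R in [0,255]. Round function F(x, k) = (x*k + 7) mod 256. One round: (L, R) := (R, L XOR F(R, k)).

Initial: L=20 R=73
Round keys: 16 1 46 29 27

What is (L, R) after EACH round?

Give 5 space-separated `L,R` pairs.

Answer: 73,131 131,195 195,146 146,82 82,63

Derivation:
Round 1 (k=16): L=73 R=131
Round 2 (k=1): L=131 R=195
Round 3 (k=46): L=195 R=146
Round 4 (k=29): L=146 R=82
Round 5 (k=27): L=82 R=63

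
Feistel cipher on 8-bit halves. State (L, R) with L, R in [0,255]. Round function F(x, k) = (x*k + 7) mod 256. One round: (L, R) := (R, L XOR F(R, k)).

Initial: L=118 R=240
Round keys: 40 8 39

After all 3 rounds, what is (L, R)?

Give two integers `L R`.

Round 1 (k=40): L=240 R=241
Round 2 (k=8): L=241 R=127
Round 3 (k=39): L=127 R=145

Answer: 127 145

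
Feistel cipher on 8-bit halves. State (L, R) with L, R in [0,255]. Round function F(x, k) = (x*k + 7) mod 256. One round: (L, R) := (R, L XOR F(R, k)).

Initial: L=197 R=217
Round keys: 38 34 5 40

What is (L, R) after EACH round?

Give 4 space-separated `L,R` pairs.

Answer: 217,248 248,46 46,21 21,97

Derivation:
Round 1 (k=38): L=217 R=248
Round 2 (k=34): L=248 R=46
Round 3 (k=5): L=46 R=21
Round 4 (k=40): L=21 R=97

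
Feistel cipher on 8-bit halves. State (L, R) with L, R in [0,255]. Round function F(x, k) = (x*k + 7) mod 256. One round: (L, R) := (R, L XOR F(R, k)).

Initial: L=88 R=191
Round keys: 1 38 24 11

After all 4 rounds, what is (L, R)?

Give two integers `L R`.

Round 1 (k=1): L=191 R=158
Round 2 (k=38): L=158 R=196
Round 3 (k=24): L=196 R=249
Round 4 (k=11): L=249 R=126

Answer: 249 126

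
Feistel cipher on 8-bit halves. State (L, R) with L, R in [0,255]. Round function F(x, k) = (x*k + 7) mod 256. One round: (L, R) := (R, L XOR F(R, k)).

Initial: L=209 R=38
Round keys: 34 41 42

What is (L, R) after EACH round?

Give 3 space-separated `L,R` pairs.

Answer: 38,194 194,63 63,159

Derivation:
Round 1 (k=34): L=38 R=194
Round 2 (k=41): L=194 R=63
Round 3 (k=42): L=63 R=159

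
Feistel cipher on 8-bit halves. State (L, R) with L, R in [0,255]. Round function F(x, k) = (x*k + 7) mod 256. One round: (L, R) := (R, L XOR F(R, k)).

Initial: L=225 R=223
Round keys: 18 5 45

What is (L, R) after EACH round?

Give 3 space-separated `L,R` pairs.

Round 1 (k=18): L=223 R=84
Round 2 (k=5): L=84 R=116
Round 3 (k=45): L=116 R=63

Answer: 223,84 84,116 116,63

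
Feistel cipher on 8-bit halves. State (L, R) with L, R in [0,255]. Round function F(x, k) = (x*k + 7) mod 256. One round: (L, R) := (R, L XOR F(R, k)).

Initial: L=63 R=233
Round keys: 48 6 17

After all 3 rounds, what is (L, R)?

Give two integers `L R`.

Round 1 (k=48): L=233 R=136
Round 2 (k=6): L=136 R=222
Round 3 (k=17): L=222 R=77

Answer: 222 77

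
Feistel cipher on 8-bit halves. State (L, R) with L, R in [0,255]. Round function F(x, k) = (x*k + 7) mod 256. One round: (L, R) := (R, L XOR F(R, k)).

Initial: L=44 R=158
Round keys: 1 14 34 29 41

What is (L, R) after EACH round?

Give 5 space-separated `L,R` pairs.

Round 1 (k=1): L=158 R=137
Round 2 (k=14): L=137 R=27
Round 3 (k=34): L=27 R=20
Round 4 (k=29): L=20 R=80
Round 5 (k=41): L=80 R=195

Answer: 158,137 137,27 27,20 20,80 80,195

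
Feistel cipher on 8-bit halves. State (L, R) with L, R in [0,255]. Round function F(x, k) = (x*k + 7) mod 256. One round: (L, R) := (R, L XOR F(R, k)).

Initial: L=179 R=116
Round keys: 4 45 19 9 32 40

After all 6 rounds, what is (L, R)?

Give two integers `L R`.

Round 1 (k=4): L=116 R=100
Round 2 (k=45): L=100 R=239
Round 3 (k=19): L=239 R=160
Round 4 (k=9): L=160 R=72
Round 5 (k=32): L=72 R=167
Round 6 (k=40): L=167 R=87

Answer: 167 87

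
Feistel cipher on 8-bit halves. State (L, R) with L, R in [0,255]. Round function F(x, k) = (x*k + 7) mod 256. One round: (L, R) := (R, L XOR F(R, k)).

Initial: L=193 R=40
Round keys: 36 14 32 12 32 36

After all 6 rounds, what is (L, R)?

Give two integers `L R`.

Round 1 (k=36): L=40 R=102
Round 2 (k=14): L=102 R=179
Round 3 (k=32): L=179 R=1
Round 4 (k=12): L=1 R=160
Round 5 (k=32): L=160 R=6
Round 6 (k=36): L=6 R=127

Answer: 6 127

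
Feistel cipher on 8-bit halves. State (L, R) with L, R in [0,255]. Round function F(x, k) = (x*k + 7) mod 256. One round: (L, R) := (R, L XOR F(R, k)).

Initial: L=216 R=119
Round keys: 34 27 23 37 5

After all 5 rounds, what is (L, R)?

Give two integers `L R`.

Round 1 (k=34): L=119 R=13
Round 2 (k=27): L=13 R=17
Round 3 (k=23): L=17 R=131
Round 4 (k=37): L=131 R=231
Round 5 (k=5): L=231 R=9

Answer: 231 9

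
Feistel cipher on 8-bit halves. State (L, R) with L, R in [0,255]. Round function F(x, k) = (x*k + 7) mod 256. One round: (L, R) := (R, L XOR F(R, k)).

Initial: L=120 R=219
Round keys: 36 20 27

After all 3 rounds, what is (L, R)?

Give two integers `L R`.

Answer: 184 196

Derivation:
Round 1 (k=36): L=219 R=171
Round 2 (k=20): L=171 R=184
Round 3 (k=27): L=184 R=196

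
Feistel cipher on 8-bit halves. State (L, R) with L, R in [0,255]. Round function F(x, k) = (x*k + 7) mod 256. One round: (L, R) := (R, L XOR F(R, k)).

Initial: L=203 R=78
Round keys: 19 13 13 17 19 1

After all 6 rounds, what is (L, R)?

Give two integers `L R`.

Round 1 (k=19): L=78 R=26
Round 2 (k=13): L=26 R=23
Round 3 (k=13): L=23 R=40
Round 4 (k=17): L=40 R=184
Round 5 (k=19): L=184 R=135
Round 6 (k=1): L=135 R=54

Answer: 135 54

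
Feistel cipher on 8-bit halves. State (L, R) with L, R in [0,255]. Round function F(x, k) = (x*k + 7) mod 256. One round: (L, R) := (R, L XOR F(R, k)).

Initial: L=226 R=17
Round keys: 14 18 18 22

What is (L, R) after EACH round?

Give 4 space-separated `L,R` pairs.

Answer: 17,23 23,180 180,184 184,99

Derivation:
Round 1 (k=14): L=17 R=23
Round 2 (k=18): L=23 R=180
Round 3 (k=18): L=180 R=184
Round 4 (k=22): L=184 R=99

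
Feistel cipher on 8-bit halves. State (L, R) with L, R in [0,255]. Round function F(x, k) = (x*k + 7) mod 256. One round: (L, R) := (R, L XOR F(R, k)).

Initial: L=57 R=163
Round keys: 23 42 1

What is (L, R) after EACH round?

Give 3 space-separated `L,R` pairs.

Answer: 163,149 149,218 218,116

Derivation:
Round 1 (k=23): L=163 R=149
Round 2 (k=42): L=149 R=218
Round 3 (k=1): L=218 R=116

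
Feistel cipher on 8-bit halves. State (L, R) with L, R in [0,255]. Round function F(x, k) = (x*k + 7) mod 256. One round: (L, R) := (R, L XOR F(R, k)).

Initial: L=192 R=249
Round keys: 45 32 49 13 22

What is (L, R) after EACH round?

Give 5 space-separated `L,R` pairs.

Round 1 (k=45): L=249 R=12
Round 2 (k=32): L=12 R=126
Round 3 (k=49): L=126 R=41
Round 4 (k=13): L=41 R=98
Round 5 (k=22): L=98 R=90

Answer: 249,12 12,126 126,41 41,98 98,90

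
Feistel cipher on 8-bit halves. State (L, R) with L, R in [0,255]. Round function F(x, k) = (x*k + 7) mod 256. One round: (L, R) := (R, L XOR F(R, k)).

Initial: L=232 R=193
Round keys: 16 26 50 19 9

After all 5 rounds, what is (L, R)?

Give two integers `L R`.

Answer: 11 10

Derivation:
Round 1 (k=16): L=193 R=255
Round 2 (k=26): L=255 R=44
Round 3 (k=50): L=44 R=96
Round 4 (k=19): L=96 R=11
Round 5 (k=9): L=11 R=10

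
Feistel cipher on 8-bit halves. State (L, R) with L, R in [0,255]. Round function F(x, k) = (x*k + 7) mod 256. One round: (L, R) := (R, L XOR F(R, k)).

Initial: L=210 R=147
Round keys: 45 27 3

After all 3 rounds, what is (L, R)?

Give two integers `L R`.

Answer: 216 131

Derivation:
Round 1 (k=45): L=147 R=12
Round 2 (k=27): L=12 R=216
Round 3 (k=3): L=216 R=131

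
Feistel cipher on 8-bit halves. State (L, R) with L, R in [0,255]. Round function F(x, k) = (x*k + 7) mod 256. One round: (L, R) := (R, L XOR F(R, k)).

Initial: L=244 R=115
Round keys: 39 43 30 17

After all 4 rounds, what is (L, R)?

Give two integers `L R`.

Answer: 183 114

Derivation:
Round 1 (k=39): L=115 R=120
Round 2 (k=43): L=120 R=92
Round 3 (k=30): L=92 R=183
Round 4 (k=17): L=183 R=114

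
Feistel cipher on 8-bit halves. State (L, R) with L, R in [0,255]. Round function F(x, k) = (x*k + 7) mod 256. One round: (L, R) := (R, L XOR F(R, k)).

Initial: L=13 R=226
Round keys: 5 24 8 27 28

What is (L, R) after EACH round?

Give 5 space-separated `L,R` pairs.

Answer: 226,124 124,69 69,83 83,141 141,32

Derivation:
Round 1 (k=5): L=226 R=124
Round 2 (k=24): L=124 R=69
Round 3 (k=8): L=69 R=83
Round 4 (k=27): L=83 R=141
Round 5 (k=28): L=141 R=32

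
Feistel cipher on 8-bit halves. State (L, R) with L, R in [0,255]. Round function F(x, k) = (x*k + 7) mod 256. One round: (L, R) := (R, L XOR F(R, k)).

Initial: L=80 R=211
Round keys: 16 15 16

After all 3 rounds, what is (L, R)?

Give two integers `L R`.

Answer: 195 80

Derivation:
Round 1 (k=16): L=211 R=103
Round 2 (k=15): L=103 R=195
Round 3 (k=16): L=195 R=80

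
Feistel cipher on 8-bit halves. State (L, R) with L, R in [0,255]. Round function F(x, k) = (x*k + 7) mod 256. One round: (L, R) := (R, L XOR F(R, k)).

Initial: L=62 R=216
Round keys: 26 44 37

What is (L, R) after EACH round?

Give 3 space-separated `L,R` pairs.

Answer: 216,201 201,75 75,23

Derivation:
Round 1 (k=26): L=216 R=201
Round 2 (k=44): L=201 R=75
Round 3 (k=37): L=75 R=23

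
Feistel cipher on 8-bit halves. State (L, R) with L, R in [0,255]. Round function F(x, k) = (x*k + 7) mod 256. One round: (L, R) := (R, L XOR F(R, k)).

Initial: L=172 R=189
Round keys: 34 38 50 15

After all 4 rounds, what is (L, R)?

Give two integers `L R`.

Round 1 (k=34): L=189 R=141
Round 2 (k=38): L=141 R=72
Round 3 (k=50): L=72 R=154
Round 4 (k=15): L=154 R=69

Answer: 154 69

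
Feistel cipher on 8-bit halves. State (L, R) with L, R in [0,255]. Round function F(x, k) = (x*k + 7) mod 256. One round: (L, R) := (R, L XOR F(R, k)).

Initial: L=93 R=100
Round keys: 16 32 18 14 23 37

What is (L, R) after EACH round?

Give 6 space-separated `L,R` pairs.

Round 1 (k=16): L=100 R=26
Round 2 (k=32): L=26 R=35
Round 3 (k=18): L=35 R=103
Round 4 (k=14): L=103 R=138
Round 5 (k=23): L=138 R=10
Round 6 (k=37): L=10 R=243

Answer: 100,26 26,35 35,103 103,138 138,10 10,243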